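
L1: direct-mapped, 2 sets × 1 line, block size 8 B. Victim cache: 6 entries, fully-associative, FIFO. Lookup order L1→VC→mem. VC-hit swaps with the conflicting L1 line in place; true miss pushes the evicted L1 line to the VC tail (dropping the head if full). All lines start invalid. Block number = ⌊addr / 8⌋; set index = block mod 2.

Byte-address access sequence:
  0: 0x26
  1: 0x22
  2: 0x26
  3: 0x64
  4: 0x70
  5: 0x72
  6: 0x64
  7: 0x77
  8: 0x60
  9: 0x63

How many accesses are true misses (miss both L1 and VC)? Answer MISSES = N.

#0 0x26→b4/s0 MISS; vc=[]
#1 0x22→b4/s0 L1-HIT; vc=[]
#2 0x26→b4/s0 L1-HIT; vc=[]
#3 0x64→b12/s0 MISS; vc=[4]
#4 0x70→b14/s0 MISS; vc=[4,12]
#5 0x72→b14/s0 L1-HIT; vc=[4,12]
#6 0x64→b12/s0 VC-HIT; vc=[4,14]
#7 0x77→b14/s0 VC-HIT; vc=[4,12]
#8 0x60→b12/s0 VC-HIT; vc=[4,14]
#9 0x63→b12/s0 L1-HIT; vc=[4,14]

MISSES = 3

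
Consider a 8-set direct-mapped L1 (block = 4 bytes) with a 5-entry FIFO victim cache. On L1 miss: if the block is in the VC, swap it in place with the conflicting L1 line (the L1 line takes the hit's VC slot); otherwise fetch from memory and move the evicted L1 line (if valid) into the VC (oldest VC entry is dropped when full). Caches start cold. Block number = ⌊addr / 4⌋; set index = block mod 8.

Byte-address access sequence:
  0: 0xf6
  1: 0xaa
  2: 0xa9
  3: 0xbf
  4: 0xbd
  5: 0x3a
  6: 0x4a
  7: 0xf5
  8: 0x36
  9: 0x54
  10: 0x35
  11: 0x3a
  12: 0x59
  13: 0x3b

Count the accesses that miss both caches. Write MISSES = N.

#0 0xf6→b61/s5 MISS; vc=[]
#1 0xaa→b42/s2 MISS; vc=[]
#2 0xa9→b42/s2 L1-HIT; vc=[]
#3 0xbf→b47/s7 MISS; vc=[]
#4 0xbd→b47/s7 L1-HIT; vc=[]
#5 0x3a→b14/s6 MISS; vc=[]
#6 0x4a→b18/s2 MISS; vc=[42]
#7 0xf5→b61/s5 L1-HIT; vc=[42]
#8 0x36→b13/s5 MISS; vc=[42,61]
#9 0x54→b21/s5 MISS; vc=[42,61,13]
#10 0x35→b13/s5 VC-HIT; vc=[42,61,21]
#11 0x3a→b14/s6 L1-HIT; vc=[42,61,21]
#12 0x59→b22/s6 MISS; vc=[42,61,21,14]
#13 0x3b→b14/s6 VC-HIT; vc=[42,61,21,22]

MISSES = 8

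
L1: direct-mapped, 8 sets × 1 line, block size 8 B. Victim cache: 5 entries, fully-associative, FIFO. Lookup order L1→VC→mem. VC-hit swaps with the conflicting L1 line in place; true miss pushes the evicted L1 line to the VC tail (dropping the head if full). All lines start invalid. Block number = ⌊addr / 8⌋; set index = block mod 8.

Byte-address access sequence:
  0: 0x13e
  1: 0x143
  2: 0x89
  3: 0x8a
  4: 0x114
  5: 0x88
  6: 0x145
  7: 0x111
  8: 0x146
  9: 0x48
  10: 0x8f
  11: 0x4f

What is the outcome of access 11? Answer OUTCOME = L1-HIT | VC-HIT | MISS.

OUTCOME = VC-HIT

#0 0x13e→b39/s7 MISS; vc=[]
#1 0x143→b40/s0 MISS; vc=[]
#2 0x89→b17/s1 MISS; vc=[]
#3 0x8a→b17/s1 L1-HIT; vc=[]
#4 0x114→b34/s2 MISS; vc=[]
#5 0x88→b17/s1 L1-HIT; vc=[]
#6 0x145→b40/s0 L1-HIT; vc=[]
#7 0x111→b34/s2 L1-HIT; vc=[]
#8 0x146→b40/s0 L1-HIT; vc=[]
#9 0x48→b9/s1 MISS; vc=[17]
#10 0x8f→b17/s1 VC-HIT; vc=[9]
#11 0x4f→b9/s1 VC-HIT; vc=[17]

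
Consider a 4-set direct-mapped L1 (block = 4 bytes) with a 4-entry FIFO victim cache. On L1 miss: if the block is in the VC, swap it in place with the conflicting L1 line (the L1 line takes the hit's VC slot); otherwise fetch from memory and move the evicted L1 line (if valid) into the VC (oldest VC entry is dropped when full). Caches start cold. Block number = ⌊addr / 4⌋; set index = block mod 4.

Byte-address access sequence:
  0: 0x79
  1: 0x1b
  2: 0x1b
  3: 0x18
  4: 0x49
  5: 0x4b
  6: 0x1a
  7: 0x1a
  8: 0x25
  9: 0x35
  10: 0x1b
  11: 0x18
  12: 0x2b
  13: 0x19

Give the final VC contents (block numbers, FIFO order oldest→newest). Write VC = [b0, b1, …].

VC = [30, 18, 9, 10]

0: 0x79 (blk 30, set 2) → MISS  vc=[]
1: 0x1b (blk 6, set 2) → MISS  vc=[30]
2: 0x1b (blk 6, set 2) → L1-HIT  vc=[30]
3: 0x18 (blk 6, set 2) → L1-HIT  vc=[30]
4: 0x49 (blk 18, set 2) → MISS  vc=[30, 6]
5: 0x4b (blk 18, set 2) → L1-HIT  vc=[30, 6]
6: 0x1a (blk 6, set 2) → VC-HIT  vc=[30, 18]
7: 0x1a (blk 6, set 2) → L1-HIT  vc=[30, 18]
8: 0x25 (blk 9, set 1) → MISS  vc=[30, 18]
9: 0x35 (blk 13, set 1) → MISS  vc=[30, 18, 9]
10: 0x1b (blk 6, set 2) → L1-HIT  vc=[30, 18, 9]
11: 0x18 (blk 6, set 2) → L1-HIT  vc=[30, 18, 9]
12: 0x2b (blk 10, set 2) → MISS  vc=[30, 18, 9, 6]
13: 0x19 (blk 6, set 2) → VC-HIT  vc=[30, 18, 9, 10]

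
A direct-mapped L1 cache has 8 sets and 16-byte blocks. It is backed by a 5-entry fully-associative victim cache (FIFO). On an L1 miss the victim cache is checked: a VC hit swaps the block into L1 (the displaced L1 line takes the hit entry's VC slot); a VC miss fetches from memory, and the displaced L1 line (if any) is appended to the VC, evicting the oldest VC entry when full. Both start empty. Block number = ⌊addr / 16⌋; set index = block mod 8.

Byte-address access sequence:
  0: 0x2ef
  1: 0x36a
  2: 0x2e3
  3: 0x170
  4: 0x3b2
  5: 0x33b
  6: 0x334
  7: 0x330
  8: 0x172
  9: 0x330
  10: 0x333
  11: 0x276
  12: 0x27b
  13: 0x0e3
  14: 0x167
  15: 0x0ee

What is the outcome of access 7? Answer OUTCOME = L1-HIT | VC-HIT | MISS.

  [0] addr=0x2ef blk=46 s=6: MISS | VC []
  [1] addr=0x36a blk=54 s=6: MISS | VC [46]
  [2] addr=0x2e3 blk=46 s=6: VC-HIT | VC [54]
  [3] addr=0x170 blk=23 s=7: MISS | VC [54]
  [4] addr=0x3b2 blk=59 s=3: MISS | VC [54]
  [5] addr=0x33b blk=51 s=3: MISS | VC [54, 59]
  [6] addr=0x334 blk=51 s=3: L1-HIT | VC [54, 59]
  [7] addr=0x330 blk=51 s=3: L1-HIT | VC [54, 59]
  [8] addr=0x172 blk=23 s=7: L1-HIT | VC [54, 59]
  [9] addr=0x330 blk=51 s=3: L1-HIT | VC [54, 59]
  [10] addr=0x333 blk=51 s=3: L1-HIT | VC [54, 59]
  [11] addr=0x276 blk=39 s=7: MISS | VC [54, 59, 23]
  [12] addr=0x27b blk=39 s=7: L1-HIT | VC [54, 59, 23]
  [13] addr=0xe3 blk=14 s=6: MISS | VC [54, 59, 23, 46]
  [14] addr=0x167 blk=22 s=6: MISS | VC [54, 59, 23, 46, 14]
  [15] addr=0xee blk=14 s=6: VC-HIT | VC [54, 59, 23, 46, 22]

OUTCOME = L1-HIT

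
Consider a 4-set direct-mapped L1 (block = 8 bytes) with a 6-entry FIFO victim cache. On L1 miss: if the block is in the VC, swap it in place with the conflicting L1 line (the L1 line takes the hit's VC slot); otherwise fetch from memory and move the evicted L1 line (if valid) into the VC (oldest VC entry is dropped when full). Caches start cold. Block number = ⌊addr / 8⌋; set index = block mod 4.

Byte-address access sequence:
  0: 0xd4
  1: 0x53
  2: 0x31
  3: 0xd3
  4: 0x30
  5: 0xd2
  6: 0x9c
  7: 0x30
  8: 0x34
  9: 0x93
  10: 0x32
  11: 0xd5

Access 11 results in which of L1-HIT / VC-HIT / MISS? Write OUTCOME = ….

OUTCOME = VC-HIT

#0 0xd4→b26/s2 MISS; vc=[]
#1 0x53→b10/s2 MISS; vc=[26]
#2 0x31→b6/s2 MISS; vc=[26,10]
#3 0xd3→b26/s2 VC-HIT; vc=[6,10]
#4 0x30→b6/s2 VC-HIT; vc=[26,10]
#5 0xd2→b26/s2 VC-HIT; vc=[6,10]
#6 0x9c→b19/s3 MISS; vc=[6,10]
#7 0x30→b6/s2 VC-HIT; vc=[26,10]
#8 0x34→b6/s2 L1-HIT; vc=[26,10]
#9 0x93→b18/s2 MISS; vc=[26,10,6]
#10 0x32→b6/s2 VC-HIT; vc=[26,10,18]
#11 0xd5→b26/s2 VC-HIT; vc=[6,10,18]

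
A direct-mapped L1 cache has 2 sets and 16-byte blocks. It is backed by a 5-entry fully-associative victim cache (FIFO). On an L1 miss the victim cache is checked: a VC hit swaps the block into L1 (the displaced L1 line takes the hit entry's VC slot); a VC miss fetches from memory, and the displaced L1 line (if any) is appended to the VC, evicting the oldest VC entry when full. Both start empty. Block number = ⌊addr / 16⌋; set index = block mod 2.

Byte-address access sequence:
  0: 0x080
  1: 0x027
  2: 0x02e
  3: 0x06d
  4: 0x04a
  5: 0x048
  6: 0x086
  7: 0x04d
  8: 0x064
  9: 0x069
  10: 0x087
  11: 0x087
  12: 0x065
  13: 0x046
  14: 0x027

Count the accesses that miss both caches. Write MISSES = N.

#0 0x80→b8/s0 MISS; vc=[]
#1 0x27→b2/s0 MISS; vc=[8]
#2 0x2e→b2/s0 L1-HIT; vc=[8]
#3 0x6d→b6/s0 MISS; vc=[8,2]
#4 0x4a→b4/s0 MISS; vc=[8,2,6]
#5 0x48→b4/s0 L1-HIT; vc=[8,2,6]
#6 0x86→b8/s0 VC-HIT; vc=[4,2,6]
#7 0x4d→b4/s0 VC-HIT; vc=[8,2,6]
#8 0x64→b6/s0 VC-HIT; vc=[8,2,4]
#9 0x69→b6/s0 L1-HIT; vc=[8,2,4]
#10 0x87→b8/s0 VC-HIT; vc=[6,2,4]
#11 0x87→b8/s0 L1-HIT; vc=[6,2,4]
#12 0x65→b6/s0 VC-HIT; vc=[8,2,4]
#13 0x46→b4/s0 VC-HIT; vc=[8,2,6]
#14 0x27→b2/s0 VC-HIT; vc=[8,4,6]

MISSES = 4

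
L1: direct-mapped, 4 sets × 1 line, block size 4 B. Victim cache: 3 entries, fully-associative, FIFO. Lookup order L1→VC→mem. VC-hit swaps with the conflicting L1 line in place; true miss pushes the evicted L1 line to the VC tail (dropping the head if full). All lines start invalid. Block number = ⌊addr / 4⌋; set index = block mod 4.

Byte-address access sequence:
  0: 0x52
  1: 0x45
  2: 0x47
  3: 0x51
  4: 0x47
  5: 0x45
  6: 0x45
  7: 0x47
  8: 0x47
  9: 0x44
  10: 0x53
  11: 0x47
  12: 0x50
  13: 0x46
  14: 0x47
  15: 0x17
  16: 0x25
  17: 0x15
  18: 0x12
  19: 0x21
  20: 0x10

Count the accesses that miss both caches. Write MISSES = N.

0: 0x52 (blk 20, set 0) → MISS  vc=[]
1: 0x45 (blk 17, set 1) → MISS  vc=[]
2: 0x47 (blk 17, set 1) → L1-HIT  vc=[]
3: 0x51 (blk 20, set 0) → L1-HIT  vc=[]
4: 0x47 (blk 17, set 1) → L1-HIT  vc=[]
5: 0x45 (blk 17, set 1) → L1-HIT  vc=[]
6: 0x45 (blk 17, set 1) → L1-HIT  vc=[]
7: 0x47 (blk 17, set 1) → L1-HIT  vc=[]
8: 0x47 (blk 17, set 1) → L1-HIT  vc=[]
9: 0x44 (blk 17, set 1) → L1-HIT  vc=[]
10: 0x53 (blk 20, set 0) → L1-HIT  vc=[]
11: 0x47 (blk 17, set 1) → L1-HIT  vc=[]
12: 0x50 (blk 20, set 0) → L1-HIT  vc=[]
13: 0x46 (blk 17, set 1) → L1-HIT  vc=[]
14: 0x47 (blk 17, set 1) → L1-HIT  vc=[]
15: 0x17 (blk 5, set 1) → MISS  vc=[17]
16: 0x25 (blk 9, set 1) → MISS  vc=[17, 5]
17: 0x15 (blk 5, set 1) → VC-HIT  vc=[17, 9]
18: 0x12 (blk 4, set 0) → MISS  vc=[17, 9, 20]
19: 0x21 (blk 8, set 0) → MISS  vc=[9, 20, 4]
20: 0x10 (blk 4, set 0) → VC-HIT  vc=[9, 20, 8]

MISSES = 6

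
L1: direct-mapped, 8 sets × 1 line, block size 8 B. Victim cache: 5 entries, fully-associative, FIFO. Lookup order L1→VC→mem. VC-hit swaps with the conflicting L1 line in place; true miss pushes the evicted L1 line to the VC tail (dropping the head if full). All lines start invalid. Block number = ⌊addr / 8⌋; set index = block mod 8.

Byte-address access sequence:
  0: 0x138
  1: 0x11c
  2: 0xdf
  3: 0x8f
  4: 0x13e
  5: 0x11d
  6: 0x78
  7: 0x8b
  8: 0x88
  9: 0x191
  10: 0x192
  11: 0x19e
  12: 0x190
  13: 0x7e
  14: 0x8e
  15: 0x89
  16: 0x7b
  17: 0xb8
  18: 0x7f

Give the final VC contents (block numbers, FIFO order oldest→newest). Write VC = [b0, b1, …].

VC = [27, 39, 35, 23]

0: 0x138 (blk 39, set 7) → MISS  vc=[]
1: 0x11c (blk 35, set 3) → MISS  vc=[]
2: 0xdf (blk 27, set 3) → MISS  vc=[35]
3: 0x8f (blk 17, set 1) → MISS  vc=[35]
4: 0x13e (blk 39, set 7) → L1-HIT  vc=[35]
5: 0x11d (blk 35, set 3) → VC-HIT  vc=[27]
6: 0x78 (blk 15, set 7) → MISS  vc=[27, 39]
7: 0x8b (blk 17, set 1) → L1-HIT  vc=[27, 39]
8: 0x88 (blk 17, set 1) → L1-HIT  vc=[27, 39]
9: 0x191 (blk 50, set 2) → MISS  vc=[27, 39]
10: 0x192 (blk 50, set 2) → L1-HIT  vc=[27, 39]
11: 0x19e (blk 51, set 3) → MISS  vc=[27, 39, 35]
12: 0x190 (blk 50, set 2) → L1-HIT  vc=[27, 39, 35]
13: 0x7e (blk 15, set 7) → L1-HIT  vc=[27, 39, 35]
14: 0x8e (blk 17, set 1) → L1-HIT  vc=[27, 39, 35]
15: 0x89 (blk 17, set 1) → L1-HIT  vc=[27, 39, 35]
16: 0x7b (blk 15, set 7) → L1-HIT  vc=[27, 39, 35]
17: 0xb8 (blk 23, set 7) → MISS  vc=[27, 39, 35, 15]
18: 0x7f (blk 15, set 7) → VC-HIT  vc=[27, 39, 35, 23]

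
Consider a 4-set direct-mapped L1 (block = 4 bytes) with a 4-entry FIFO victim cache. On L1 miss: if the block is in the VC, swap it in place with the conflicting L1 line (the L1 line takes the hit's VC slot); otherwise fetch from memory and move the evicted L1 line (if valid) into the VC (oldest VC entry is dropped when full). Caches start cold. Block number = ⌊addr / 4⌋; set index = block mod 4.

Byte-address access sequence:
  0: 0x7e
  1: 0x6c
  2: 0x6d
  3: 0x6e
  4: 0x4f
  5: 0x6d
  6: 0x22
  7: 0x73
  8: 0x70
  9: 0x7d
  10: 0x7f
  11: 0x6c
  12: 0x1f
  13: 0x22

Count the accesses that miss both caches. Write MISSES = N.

MISSES = 6

  [0] addr=0x7e blk=31 s=3: MISS | VC []
  [1] addr=0x6c blk=27 s=3: MISS | VC [31]
  [2] addr=0x6d blk=27 s=3: L1-HIT | VC [31]
  [3] addr=0x6e blk=27 s=3: L1-HIT | VC [31]
  [4] addr=0x4f blk=19 s=3: MISS | VC [31, 27]
  [5] addr=0x6d blk=27 s=3: VC-HIT | VC [31, 19]
  [6] addr=0x22 blk=8 s=0: MISS | VC [31, 19]
  [7] addr=0x73 blk=28 s=0: MISS | VC [31, 19, 8]
  [8] addr=0x70 blk=28 s=0: L1-HIT | VC [31, 19, 8]
  [9] addr=0x7d blk=31 s=3: VC-HIT | VC [27, 19, 8]
  [10] addr=0x7f blk=31 s=3: L1-HIT | VC [27, 19, 8]
  [11] addr=0x6c blk=27 s=3: VC-HIT | VC [31, 19, 8]
  [12] addr=0x1f blk=7 s=3: MISS | VC [31, 19, 8, 27]
  [13] addr=0x22 blk=8 s=0: VC-HIT | VC [31, 19, 28, 27]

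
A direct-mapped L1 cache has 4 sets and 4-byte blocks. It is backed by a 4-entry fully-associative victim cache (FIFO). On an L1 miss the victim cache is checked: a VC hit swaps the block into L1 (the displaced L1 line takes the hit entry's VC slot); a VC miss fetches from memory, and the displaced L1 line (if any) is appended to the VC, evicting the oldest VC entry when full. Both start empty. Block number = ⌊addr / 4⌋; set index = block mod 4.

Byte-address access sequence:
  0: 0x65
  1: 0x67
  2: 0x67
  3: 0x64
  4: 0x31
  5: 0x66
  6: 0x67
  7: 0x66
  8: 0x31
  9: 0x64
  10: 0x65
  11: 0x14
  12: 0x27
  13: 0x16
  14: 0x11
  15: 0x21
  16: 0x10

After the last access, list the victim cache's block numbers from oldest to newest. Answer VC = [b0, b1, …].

#0 0x65→b25/s1 MISS; vc=[]
#1 0x67→b25/s1 L1-HIT; vc=[]
#2 0x67→b25/s1 L1-HIT; vc=[]
#3 0x64→b25/s1 L1-HIT; vc=[]
#4 0x31→b12/s0 MISS; vc=[]
#5 0x66→b25/s1 L1-HIT; vc=[]
#6 0x67→b25/s1 L1-HIT; vc=[]
#7 0x66→b25/s1 L1-HIT; vc=[]
#8 0x31→b12/s0 L1-HIT; vc=[]
#9 0x64→b25/s1 L1-HIT; vc=[]
#10 0x65→b25/s1 L1-HIT; vc=[]
#11 0x14→b5/s1 MISS; vc=[25]
#12 0x27→b9/s1 MISS; vc=[25,5]
#13 0x16→b5/s1 VC-HIT; vc=[25,9]
#14 0x11→b4/s0 MISS; vc=[25,9,12]
#15 0x21→b8/s0 MISS; vc=[25,9,12,4]
#16 0x10→b4/s0 VC-HIT; vc=[25,9,12,8]

VC = [25, 9, 12, 8]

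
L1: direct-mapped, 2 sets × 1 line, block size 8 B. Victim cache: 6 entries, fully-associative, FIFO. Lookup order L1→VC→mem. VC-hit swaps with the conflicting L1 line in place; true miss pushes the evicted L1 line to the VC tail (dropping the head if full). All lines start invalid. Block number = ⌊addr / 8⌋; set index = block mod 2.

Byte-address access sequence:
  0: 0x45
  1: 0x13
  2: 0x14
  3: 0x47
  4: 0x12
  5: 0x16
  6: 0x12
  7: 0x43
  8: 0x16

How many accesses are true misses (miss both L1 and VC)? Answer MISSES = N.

MISSES = 2

  [0] addr=0x45 blk=8 s=0: MISS | VC []
  [1] addr=0x13 blk=2 s=0: MISS | VC [8]
  [2] addr=0x14 blk=2 s=0: L1-HIT | VC [8]
  [3] addr=0x47 blk=8 s=0: VC-HIT | VC [2]
  [4] addr=0x12 blk=2 s=0: VC-HIT | VC [8]
  [5] addr=0x16 blk=2 s=0: L1-HIT | VC [8]
  [6] addr=0x12 blk=2 s=0: L1-HIT | VC [8]
  [7] addr=0x43 blk=8 s=0: VC-HIT | VC [2]
  [8] addr=0x16 blk=2 s=0: VC-HIT | VC [8]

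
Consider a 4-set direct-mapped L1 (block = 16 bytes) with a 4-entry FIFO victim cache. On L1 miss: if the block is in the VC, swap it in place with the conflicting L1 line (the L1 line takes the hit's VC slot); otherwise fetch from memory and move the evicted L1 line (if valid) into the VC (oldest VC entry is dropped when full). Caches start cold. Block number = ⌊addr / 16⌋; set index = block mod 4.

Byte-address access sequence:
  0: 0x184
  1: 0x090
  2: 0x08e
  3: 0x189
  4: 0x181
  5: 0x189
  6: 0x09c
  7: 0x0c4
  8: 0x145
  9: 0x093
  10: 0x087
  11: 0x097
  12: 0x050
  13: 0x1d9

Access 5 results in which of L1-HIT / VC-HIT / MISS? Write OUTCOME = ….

#0 0x184→b24/s0 MISS; vc=[]
#1 0x90→b9/s1 MISS; vc=[]
#2 0x8e→b8/s0 MISS; vc=[24]
#3 0x189→b24/s0 VC-HIT; vc=[8]
#4 0x181→b24/s0 L1-HIT; vc=[8]
#5 0x189→b24/s0 L1-HIT; vc=[8]
#6 0x9c→b9/s1 L1-HIT; vc=[8]
#7 0xc4→b12/s0 MISS; vc=[8,24]
#8 0x145→b20/s0 MISS; vc=[8,24,12]
#9 0x93→b9/s1 L1-HIT; vc=[8,24,12]
#10 0x87→b8/s0 VC-HIT; vc=[20,24,12]
#11 0x97→b9/s1 L1-HIT; vc=[20,24,12]
#12 0x50→b5/s1 MISS; vc=[20,24,12,9]
#13 0x1d9→b29/s1 MISS; vc=[24,12,9,5]

OUTCOME = L1-HIT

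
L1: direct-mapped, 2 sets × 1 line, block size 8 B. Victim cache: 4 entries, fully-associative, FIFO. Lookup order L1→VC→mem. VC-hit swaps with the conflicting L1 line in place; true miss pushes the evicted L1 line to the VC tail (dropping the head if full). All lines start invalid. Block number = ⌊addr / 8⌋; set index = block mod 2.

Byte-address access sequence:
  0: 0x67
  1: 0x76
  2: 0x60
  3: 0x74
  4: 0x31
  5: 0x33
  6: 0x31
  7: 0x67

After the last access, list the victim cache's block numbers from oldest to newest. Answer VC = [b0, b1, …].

  [0] addr=0x67 blk=12 s=0: MISS | VC []
  [1] addr=0x76 blk=14 s=0: MISS | VC [12]
  [2] addr=0x60 blk=12 s=0: VC-HIT | VC [14]
  [3] addr=0x74 blk=14 s=0: VC-HIT | VC [12]
  [4] addr=0x31 blk=6 s=0: MISS | VC [12, 14]
  [5] addr=0x33 blk=6 s=0: L1-HIT | VC [12, 14]
  [6] addr=0x31 blk=6 s=0: L1-HIT | VC [12, 14]
  [7] addr=0x67 blk=12 s=0: VC-HIT | VC [6, 14]

VC = [6, 14]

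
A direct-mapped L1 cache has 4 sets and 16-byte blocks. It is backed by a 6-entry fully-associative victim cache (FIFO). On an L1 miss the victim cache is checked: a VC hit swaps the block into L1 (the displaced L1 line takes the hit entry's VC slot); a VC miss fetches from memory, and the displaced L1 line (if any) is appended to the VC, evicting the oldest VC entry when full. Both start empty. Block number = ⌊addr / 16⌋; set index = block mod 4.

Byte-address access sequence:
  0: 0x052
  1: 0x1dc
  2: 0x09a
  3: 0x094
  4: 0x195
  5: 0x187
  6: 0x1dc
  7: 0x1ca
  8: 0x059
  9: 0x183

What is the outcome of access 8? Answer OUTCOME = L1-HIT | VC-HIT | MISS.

#0 0x52→b5/s1 MISS; vc=[]
#1 0x1dc→b29/s1 MISS; vc=[5]
#2 0x9a→b9/s1 MISS; vc=[5,29]
#3 0x94→b9/s1 L1-HIT; vc=[5,29]
#4 0x195→b25/s1 MISS; vc=[5,29,9]
#5 0x187→b24/s0 MISS; vc=[5,29,9]
#6 0x1dc→b29/s1 VC-HIT; vc=[5,25,9]
#7 0x1ca→b28/s0 MISS; vc=[5,25,9,24]
#8 0x59→b5/s1 VC-HIT; vc=[29,25,9,24]
#9 0x183→b24/s0 VC-HIT; vc=[29,25,9,28]

OUTCOME = VC-HIT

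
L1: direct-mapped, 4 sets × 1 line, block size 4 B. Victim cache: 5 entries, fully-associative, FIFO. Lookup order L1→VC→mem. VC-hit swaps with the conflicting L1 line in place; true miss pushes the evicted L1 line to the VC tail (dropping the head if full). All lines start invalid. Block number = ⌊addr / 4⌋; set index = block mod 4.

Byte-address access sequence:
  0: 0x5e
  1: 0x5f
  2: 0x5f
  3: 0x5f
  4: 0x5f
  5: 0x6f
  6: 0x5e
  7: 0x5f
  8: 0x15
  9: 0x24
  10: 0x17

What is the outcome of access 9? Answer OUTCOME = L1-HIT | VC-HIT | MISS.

  [0] addr=0x5e blk=23 s=3: MISS | VC []
  [1] addr=0x5f blk=23 s=3: L1-HIT | VC []
  [2] addr=0x5f blk=23 s=3: L1-HIT | VC []
  [3] addr=0x5f blk=23 s=3: L1-HIT | VC []
  [4] addr=0x5f blk=23 s=3: L1-HIT | VC []
  [5] addr=0x6f blk=27 s=3: MISS | VC [23]
  [6] addr=0x5e blk=23 s=3: VC-HIT | VC [27]
  [7] addr=0x5f blk=23 s=3: L1-HIT | VC [27]
  [8] addr=0x15 blk=5 s=1: MISS | VC [27]
  [9] addr=0x24 blk=9 s=1: MISS | VC [27, 5]
  [10] addr=0x17 blk=5 s=1: VC-HIT | VC [27, 9]

OUTCOME = MISS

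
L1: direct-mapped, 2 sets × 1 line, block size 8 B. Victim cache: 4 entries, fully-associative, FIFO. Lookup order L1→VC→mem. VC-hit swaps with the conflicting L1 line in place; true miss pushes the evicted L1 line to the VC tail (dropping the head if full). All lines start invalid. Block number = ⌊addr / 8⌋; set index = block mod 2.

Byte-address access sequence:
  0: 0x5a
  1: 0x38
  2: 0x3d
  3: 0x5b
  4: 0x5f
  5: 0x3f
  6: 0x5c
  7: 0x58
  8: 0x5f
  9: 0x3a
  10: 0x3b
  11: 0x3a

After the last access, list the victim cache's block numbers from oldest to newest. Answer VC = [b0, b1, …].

#0 0x5a→b11/s1 MISS; vc=[]
#1 0x38→b7/s1 MISS; vc=[11]
#2 0x3d→b7/s1 L1-HIT; vc=[11]
#3 0x5b→b11/s1 VC-HIT; vc=[7]
#4 0x5f→b11/s1 L1-HIT; vc=[7]
#5 0x3f→b7/s1 VC-HIT; vc=[11]
#6 0x5c→b11/s1 VC-HIT; vc=[7]
#7 0x58→b11/s1 L1-HIT; vc=[7]
#8 0x5f→b11/s1 L1-HIT; vc=[7]
#9 0x3a→b7/s1 VC-HIT; vc=[11]
#10 0x3b→b7/s1 L1-HIT; vc=[11]
#11 0x3a→b7/s1 L1-HIT; vc=[11]

VC = [11]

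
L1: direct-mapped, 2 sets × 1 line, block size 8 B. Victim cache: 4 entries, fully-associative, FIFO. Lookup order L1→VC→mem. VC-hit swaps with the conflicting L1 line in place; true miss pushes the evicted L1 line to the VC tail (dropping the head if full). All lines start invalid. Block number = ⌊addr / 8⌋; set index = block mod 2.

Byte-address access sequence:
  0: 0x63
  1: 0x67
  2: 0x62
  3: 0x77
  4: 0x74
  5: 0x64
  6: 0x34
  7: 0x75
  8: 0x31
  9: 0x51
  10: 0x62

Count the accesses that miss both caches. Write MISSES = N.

#0 0x63→b12/s0 MISS; vc=[]
#1 0x67→b12/s0 L1-HIT; vc=[]
#2 0x62→b12/s0 L1-HIT; vc=[]
#3 0x77→b14/s0 MISS; vc=[12]
#4 0x74→b14/s0 L1-HIT; vc=[12]
#5 0x64→b12/s0 VC-HIT; vc=[14]
#6 0x34→b6/s0 MISS; vc=[14,12]
#7 0x75→b14/s0 VC-HIT; vc=[6,12]
#8 0x31→b6/s0 VC-HIT; vc=[14,12]
#9 0x51→b10/s0 MISS; vc=[14,12,6]
#10 0x62→b12/s0 VC-HIT; vc=[14,10,6]

MISSES = 4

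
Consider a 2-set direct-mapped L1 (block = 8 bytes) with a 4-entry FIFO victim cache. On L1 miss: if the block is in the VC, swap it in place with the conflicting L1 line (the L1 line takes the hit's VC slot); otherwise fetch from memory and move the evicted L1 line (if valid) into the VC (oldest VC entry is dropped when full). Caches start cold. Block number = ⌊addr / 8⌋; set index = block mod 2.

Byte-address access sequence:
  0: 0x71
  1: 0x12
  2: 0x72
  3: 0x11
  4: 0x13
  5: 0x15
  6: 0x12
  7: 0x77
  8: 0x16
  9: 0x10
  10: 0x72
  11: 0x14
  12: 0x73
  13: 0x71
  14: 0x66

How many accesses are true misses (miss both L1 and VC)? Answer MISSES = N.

  [0] addr=0x71 blk=14 s=0: MISS | VC []
  [1] addr=0x12 blk=2 s=0: MISS | VC [14]
  [2] addr=0x72 blk=14 s=0: VC-HIT | VC [2]
  [3] addr=0x11 blk=2 s=0: VC-HIT | VC [14]
  [4] addr=0x13 blk=2 s=0: L1-HIT | VC [14]
  [5] addr=0x15 blk=2 s=0: L1-HIT | VC [14]
  [6] addr=0x12 blk=2 s=0: L1-HIT | VC [14]
  [7] addr=0x77 blk=14 s=0: VC-HIT | VC [2]
  [8] addr=0x16 blk=2 s=0: VC-HIT | VC [14]
  [9] addr=0x10 blk=2 s=0: L1-HIT | VC [14]
  [10] addr=0x72 blk=14 s=0: VC-HIT | VC [2]
  [11] addr=0x14 blk=2 s=0: VC-HIT | VC [14]
  [12] addr=0x73 blk=14 s=0: VC-HIT | VC [2]
  [13] addr=0x71 blk=14 s=0: L1-HIT | VC [2]
  [14] addr=0x66 blk=12 s=0: MISS | VC [2, 14]

MISSES = 3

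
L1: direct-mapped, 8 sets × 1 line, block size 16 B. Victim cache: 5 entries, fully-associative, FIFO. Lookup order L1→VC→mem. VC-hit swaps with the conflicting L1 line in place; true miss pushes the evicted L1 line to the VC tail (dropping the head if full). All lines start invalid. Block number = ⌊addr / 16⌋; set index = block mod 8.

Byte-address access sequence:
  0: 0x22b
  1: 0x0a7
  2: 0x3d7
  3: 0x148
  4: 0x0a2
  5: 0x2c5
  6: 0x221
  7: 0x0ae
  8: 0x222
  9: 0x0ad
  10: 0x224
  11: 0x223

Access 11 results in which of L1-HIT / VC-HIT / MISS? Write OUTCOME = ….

0: 0x22b (blk 34, set 2) → MISS  vc=[]
1: 0xa7 (blk 10, set 2) → MISS  vc=[34]
2: 0x3d7 (blk 61, set 5) → MISS  vc=[34]
3: 0x148 (blk 20, set 4) → MISS  vc=[34]
4: 0xa2 (blk 10, set 2) → L1-HIT  vc=[34]
5: 0x2c5 (blk 44, set 4) → MISS  vc=[34, 20]
6: 0x221 (blk 34, set 2) → VC-HIT  vc=[10, 20]
7: 0xae (blk 10, set 2) → VC-HIT  vc=[34, 20]
8: 0x222 (blk 34, set 2) → VC-HIT  vc=[10, 20]
9: 0xad (blk 10, set 2) → VC-HIT  vc=[34, 20]
10: 0x224 (blk 34, set 2) → VC-HIT  vc=[10, 20]
11: 0x223 (blk 34, set 2) → L1-HIT  vc=[10, 20]

OUTCOME = L1-HIT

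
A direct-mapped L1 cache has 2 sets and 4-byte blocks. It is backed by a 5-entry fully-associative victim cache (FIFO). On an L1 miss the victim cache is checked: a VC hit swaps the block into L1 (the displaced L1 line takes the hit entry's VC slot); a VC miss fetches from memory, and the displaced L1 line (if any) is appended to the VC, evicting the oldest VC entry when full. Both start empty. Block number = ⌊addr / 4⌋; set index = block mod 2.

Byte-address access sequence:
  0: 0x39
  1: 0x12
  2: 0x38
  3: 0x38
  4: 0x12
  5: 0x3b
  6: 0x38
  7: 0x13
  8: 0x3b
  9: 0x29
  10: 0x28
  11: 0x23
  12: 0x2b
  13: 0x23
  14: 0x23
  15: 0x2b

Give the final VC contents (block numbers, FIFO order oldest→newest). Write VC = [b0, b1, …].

0: 0x39 (blk 14, set 0) → MISS  vc=[]
1: 0x12 (blk 4, set 0) → MISS  vc=[14]
2: 0x38 (blk 14, set 0) → VC-HIT  vc=[4]
3: 0x38 (blk 14, set 0) → L1-HIT  vc=[4]
4: 0x12 (blk 4, set 0) → VC-HIT  vc=[14]
5: 0x3b (blk 14, set 0) → VC-HIT  vc=[4]
6: 0x38 (blk 14, set 0) → L1-HIT  vc=[4]
7: 0x13 (blk 4, set 0) → VC-HIT  vc=[14]
8: 0x3b (blk 14, set 0) → VC-HIT  vc=[4]
9: 0x29 (blk 10, set 0) → MISS  vc=[4, 14]
10: 0x28 (blk 10, set 0) → L1-HIT  vc=[4, 14]
11: 0x23 (blk 8, set 0) → MISS  vc=[4, 14, 10]
12: 0x2b (blk 10, set 0) → VC-HIT  vc=[4, 14, 8]
13: 0x23 (blk 8, set 0) → VC-HIT  vc=[4, 14, 10]
14: 0x23 (blk 8, set 0) → L1-HIT  vc=[4, 14, 10]
15: 0x2b (blk 10, set 0) → VC-HIT  vc=[4, 14, 8]

VC = [4, 14, 8]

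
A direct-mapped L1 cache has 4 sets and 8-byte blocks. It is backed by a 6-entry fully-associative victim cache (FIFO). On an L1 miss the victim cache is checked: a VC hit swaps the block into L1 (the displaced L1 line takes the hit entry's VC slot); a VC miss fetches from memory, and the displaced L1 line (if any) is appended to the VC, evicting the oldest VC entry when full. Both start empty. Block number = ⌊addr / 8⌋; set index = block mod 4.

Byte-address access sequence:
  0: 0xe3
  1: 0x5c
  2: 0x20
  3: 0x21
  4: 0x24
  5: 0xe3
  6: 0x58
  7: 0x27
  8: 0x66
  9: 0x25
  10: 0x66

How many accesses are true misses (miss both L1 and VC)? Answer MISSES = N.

  [0] addr=0xe3 blk=28 s=0: MISS | VC []
  [1] addr=0x5c blk=11 s=3: MISS | VC []
  [2] addr=0x20 blk=4 s=0: MISS | VC [28]
  [3] addr=0x21 blk=4 s=0: L1-HIT | VC [28]
  [4] addr=0x24 blk=4 s=0: L1-HIT | VC [28]
  [5] addr=0xe3 blk=28 s=0: VC-HIT | VC [4]
  [6] addr=0x58 blk=11 s=3: L1-HIT | VC [4]
  [7] addr=0x27 blk=4 s=0: VC-HIT | VC [28]
  [8] addr=0x66 blk=12 s=0: MISS | VC [28, 4]
  [9] addr=0x25 blk=4 s=0: VC-HIT | VC [28, 12]
  [10] addr=0x66 blk=12 s=0: VC-HIT | VC [28, 4]

MISSES = 4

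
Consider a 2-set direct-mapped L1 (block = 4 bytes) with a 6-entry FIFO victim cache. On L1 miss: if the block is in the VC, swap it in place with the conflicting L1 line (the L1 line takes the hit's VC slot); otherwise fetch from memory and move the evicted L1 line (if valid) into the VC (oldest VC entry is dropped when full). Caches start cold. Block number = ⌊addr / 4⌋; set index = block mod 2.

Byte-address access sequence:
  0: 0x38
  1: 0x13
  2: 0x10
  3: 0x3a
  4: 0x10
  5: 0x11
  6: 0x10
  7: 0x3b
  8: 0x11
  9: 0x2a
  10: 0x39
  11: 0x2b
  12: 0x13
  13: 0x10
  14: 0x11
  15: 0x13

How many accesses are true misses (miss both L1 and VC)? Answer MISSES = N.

MISSES = 3

0: 0x38 (blk 14, set 0) → MISS  vc=[]
1: 0x13 (blk 4, set 0) → MISS  vc=[14]
2: 0x10 (blk 4, set 0) → L1-HIT  vc=[14]
3: 0x3a (blk 14, set 0) → VC-HIT  vc=[4]
4: 0x10 (blk 4, set 0) → VC-HIT  vc=[14]
5: 0x11 (blk 4, set 0) → L1-HIT  vc=[14]
6: 0x10 (blk 4, set 0) → L1-HIT  vc=[14]
7: 0x3b (blk 14, set 0) → VC-HIT  vc=[4]
8: 0x11 (blk 4, set 0) → VC-HIT  vc=[14]
9: 0x2a (blk 10, set 0) → MISS  vc=[14, 4]
10: 0x39 (blk 14, set 0) → VC-HIT  vc=[10, 4]
11: 0x2b (blk 10, set 0) → VC-HIT  vc=[14, 4]
12: 0x13 (blk 4, set 0) → VC-HIT  vc=[14, 10]
13: 0x10 (blk 4, set 0) → L1-HIT  vc=[14, 10]
14: 0x11 (blk 4, set 0) → L1-HIT  vc=[14, 10]
15: 0x13 (blk 4, set 0) → L1-HIT  vc=[14, 10]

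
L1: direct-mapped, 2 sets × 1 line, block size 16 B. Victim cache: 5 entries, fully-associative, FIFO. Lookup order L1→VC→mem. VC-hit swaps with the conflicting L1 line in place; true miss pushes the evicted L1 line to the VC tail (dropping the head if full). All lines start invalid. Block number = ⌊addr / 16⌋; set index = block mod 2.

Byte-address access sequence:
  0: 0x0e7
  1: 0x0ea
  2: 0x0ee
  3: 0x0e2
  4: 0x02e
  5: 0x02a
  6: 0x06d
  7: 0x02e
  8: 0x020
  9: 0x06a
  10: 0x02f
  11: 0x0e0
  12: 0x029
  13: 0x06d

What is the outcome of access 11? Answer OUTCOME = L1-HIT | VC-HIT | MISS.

#0 0xe7→b14/s0 MISS; vc=[]
#1 0xea→b14/s0 L1-HIT; vc=[]
#2 0xee→b14/s0 L1-HIT; vc=[]
#3 0xe2→b14/s0 L1-HIT; vc=[]
#4 0x2e→b2/s0 MISS; vc=[14]
#5 0x2a→b2/s0 L1-HIT; vc=[14]
#6 0x6d→b6/s0 MISS; vc=[14,2]
#7 0x2e→b2/s0 VC-HIT; vc=[14,6]
#8 0x20→b2/s0 L1-HIT; vc=[14,6]
#9 0x6a→b6/s0 VC-HIT; vc=[14,2]
#10 0x2f→b2/s0 VC-HIT; vc=[14,6]
#11 0xe0→b14/s0 VC-HIT; vc=[2,6]
#12 0x29→b2/s0 VC-HIT; vc=[14,6]
#13 0x6d→b6/s0 VC-HIT; vc=[14,2]

OUTCOME = VC-HIT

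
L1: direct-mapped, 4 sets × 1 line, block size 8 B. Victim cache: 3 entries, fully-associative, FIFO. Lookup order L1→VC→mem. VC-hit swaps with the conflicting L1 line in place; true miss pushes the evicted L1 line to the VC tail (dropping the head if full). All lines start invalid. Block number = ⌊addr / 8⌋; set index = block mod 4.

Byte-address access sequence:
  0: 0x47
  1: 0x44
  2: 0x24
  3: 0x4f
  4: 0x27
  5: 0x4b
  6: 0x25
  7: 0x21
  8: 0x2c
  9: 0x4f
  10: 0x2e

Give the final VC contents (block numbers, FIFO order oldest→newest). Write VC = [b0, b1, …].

VC = [8, 9]

0: 0x47 (blk 8, set 0) → MISS  vc=[]
1: 0x44 (blk 8, set 0) → L1-HIT  vc=[]
2: 0x24 (blk 4, set 0) → MISS  vc=[8]
3: 0x4f (blk 9, set 1) → MISS  vc=[8]
4: 0x27 (blk 4, set 0) → L1-HIT  vc=[8]
5: 0x4b (blk 9, set 1) → L1-HIT  vc=[8]
6: 0x25 (blk 4, set 0) → L1-HIT  vc=[8]
7: 0x21 (blk 4, set 0) → L1-HIT  vc=[8]
8: 0x2c (blk 5, set 1) → MISS  vc=[8, 9]
9: 0x4f (blk 9, set 1) → VC-HIT  vc=[8, 5]
10: 0x2e (blk 5, set 1) → VC-HIT  vc=[8, 9]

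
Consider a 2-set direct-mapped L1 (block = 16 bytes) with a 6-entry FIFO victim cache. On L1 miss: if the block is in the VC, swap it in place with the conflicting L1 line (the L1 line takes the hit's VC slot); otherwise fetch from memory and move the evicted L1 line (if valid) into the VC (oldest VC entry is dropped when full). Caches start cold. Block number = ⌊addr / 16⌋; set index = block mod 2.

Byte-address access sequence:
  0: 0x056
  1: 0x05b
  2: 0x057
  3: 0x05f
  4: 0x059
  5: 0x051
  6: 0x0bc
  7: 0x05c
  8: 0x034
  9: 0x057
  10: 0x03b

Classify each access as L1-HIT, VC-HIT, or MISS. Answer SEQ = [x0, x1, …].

SEQ = [MISS, L1-HIT, L1-HIT, L1-HIT, L1-HIT, L1-HIT, MISS, VC-HIT, MISS, VC-HIT, VC-HIT]

0: 0x56 (blk 5, set 1) → MISS  vc=[]
1: 0x5b (blk 5, set 1) → L1-HIT  vc=[]
2: 0x57 (blk 5, set 1) → L1-HIT  vc=[]
3: 0x5f (blk 5, set 1) → L1-HIT  vc=[]
4: 0x59 (blk 5, set 1) → L1-HIT  vc=[]
5: 0x51 (blk 5, set 1) → L1-HIT  vc=[]
6: 0xbc (blk 11, set 1) → MISS  vc=[5]
7: 0x5c (blk 5, set 1) → VC-HIT  vc=[11]
8: 0x34 (blk 3, set 1) → MISS  vc=[11, 5]
9: 0x57 (blk 5, set 1) → VC-HIT  vc=[11, 3]
10: 0x3b (blk 3, set 1) → VC-HIT  vc=[11, 5]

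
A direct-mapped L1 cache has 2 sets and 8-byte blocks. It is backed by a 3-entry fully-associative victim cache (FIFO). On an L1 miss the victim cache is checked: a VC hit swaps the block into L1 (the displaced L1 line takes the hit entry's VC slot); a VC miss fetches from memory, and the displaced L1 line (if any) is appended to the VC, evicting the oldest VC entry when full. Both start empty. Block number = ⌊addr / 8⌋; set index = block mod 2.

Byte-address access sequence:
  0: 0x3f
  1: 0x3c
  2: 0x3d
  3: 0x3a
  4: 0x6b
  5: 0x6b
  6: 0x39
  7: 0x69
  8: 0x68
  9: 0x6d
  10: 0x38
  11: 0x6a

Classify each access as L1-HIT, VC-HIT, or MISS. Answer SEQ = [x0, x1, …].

  [0] addr=0x3f blk=7 s=1: MISS | VC []
  [1] addr=0x3c blk=7 s=1: L1-HIT | VC []
  [2] addr=0x3d blk=7 s=1: L1-HIT | VC []
  [3] addr=0x3a blk=7 s=1: L1-HIT | VC []
  [4] addr=0x6b blk=13 s=1: MISS | VC [7]
  [5] addr=0x6b blk=13 s=1: L1-HIT | VC [7]
  [6] addr=0x39 blk=7 s=1: VC-HIT | VC [13]
  [7] addr=0x69 blk=13 s=1: VC-HIT | VC [7]
  [8] addr=0x68 blk=13 s=1: L1-HIT | VC [7]
  [9] addr=0x6d blk=13 s=1: L1-HIT | VC [7]
  [10] addr=0x38 blk=7 s=1: VC-HIT | VC [13]
  [11] addr=0x6a blk=13 s=1: VC-HIT | VC [7]

SEQ = [MISS, L1-HIT, L1-HIT, L1-HIT, MISS, L1-HIT, VC-HIT, VC-HIT, L1-HIT, L1-HIT, VC-HIT, VC-HIT]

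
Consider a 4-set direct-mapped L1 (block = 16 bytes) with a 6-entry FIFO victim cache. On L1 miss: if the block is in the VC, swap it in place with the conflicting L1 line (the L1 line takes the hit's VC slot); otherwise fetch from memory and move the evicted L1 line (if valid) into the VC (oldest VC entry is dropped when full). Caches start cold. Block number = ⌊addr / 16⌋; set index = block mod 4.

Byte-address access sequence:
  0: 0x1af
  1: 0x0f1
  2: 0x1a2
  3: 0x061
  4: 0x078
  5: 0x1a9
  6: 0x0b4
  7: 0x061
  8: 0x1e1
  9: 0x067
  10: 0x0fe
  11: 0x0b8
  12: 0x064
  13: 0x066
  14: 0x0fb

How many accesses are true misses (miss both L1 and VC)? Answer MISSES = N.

0: 0x1af (blk 26, set 2) → MISS  vc=[]
1: 0xf1 (blk 15, set 3) → MISS  vc=[]
2: 0x1a2 (blk 26, set 2) → L1-HIT  vc=[]
3: 0x61 (blk 6, set 2) → MISS  vc=[26]
4: 0x78 (blk 7, set 3) → MISS  vc=[26, 15]
5: 0x1a9 (blk 26, set 2) → VC-HIT  vc=[6, 15]
6: 0xb4 (blk 11, set 3) → MISS  vc=[6, 15, 7]
7: 0x61 (blk 6, set 2) → VC-HIT  vc=[26, 15, 7]
8: 0x1e1 (blk 30, set 2) → MISS  vc=[26, 15, 7, 6]
9: 0x67 (blk 6, set 2) → VC-HIT  vc=[26, 15, 7, 30]
10: 0xfe (blk 15, set 3) → VC-HIT  vc=[26, 11, 7, 30]
11: 0xb8 (blk 11, set 3) → VC-HIT  vc=[26, 15, 7, 30]
12: 0x64 (blk 6, set 2) → L1-HIT  vc=[26, 15, 7, 30]
13: 0x66 (blk 6, set 2) → L1-HIT  vc=[26, 15, 7, 30]
14: 0xfb (blk 15, set 3) → VC-HIT  vc=[26, 11, 7, 30]

MISSES = 6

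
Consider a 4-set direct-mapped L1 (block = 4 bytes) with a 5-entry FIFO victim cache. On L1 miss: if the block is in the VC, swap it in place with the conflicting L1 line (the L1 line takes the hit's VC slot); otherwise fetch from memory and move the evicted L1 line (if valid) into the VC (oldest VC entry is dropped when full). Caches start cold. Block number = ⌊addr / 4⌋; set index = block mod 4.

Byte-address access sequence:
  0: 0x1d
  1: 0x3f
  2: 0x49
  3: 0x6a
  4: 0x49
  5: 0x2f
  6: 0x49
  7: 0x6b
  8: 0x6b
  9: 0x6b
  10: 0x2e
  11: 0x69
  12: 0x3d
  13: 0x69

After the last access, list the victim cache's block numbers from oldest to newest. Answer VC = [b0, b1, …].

#0 0x1d→b7/s3 MISS; vc=[]
#1 0x3f→b15/s3 MISS; vc=[7]
#2 0x49→b18/s2 MISS; vc=[7]
#3 0x6a→b26/s2 MISS; vc=[7,18]
#4 0x49→b18/s2 VC-HIT; vc=[7,26]
#5 0x2f→b11/s3 MISS; vc=[7,26,15]
#6 0x49→b18/s2 L1-HIT; vc=[7,26,15]
#7 0x6b→b26/s2 VC-HIT; vc=[7,18,15]
#8 0x6b→b26/s2 L1-HIT; vc=[7,18,15]
#9 0x6b→b26/s2 L1-HIT; vc=[7,18,15]
#10 0x2e→b11/s3 L1-HIT; vc=[7,18,15]
#11 0x69→b26/s2 L1-HIT; vc=[7,18,15]
#12 0x3d→b15/s3 VC-HIT; vc=[7,18,11]
#13 0x69→b26/s2 L1-HIT; vc=[7,18,11]

VC = [7, 18, 11]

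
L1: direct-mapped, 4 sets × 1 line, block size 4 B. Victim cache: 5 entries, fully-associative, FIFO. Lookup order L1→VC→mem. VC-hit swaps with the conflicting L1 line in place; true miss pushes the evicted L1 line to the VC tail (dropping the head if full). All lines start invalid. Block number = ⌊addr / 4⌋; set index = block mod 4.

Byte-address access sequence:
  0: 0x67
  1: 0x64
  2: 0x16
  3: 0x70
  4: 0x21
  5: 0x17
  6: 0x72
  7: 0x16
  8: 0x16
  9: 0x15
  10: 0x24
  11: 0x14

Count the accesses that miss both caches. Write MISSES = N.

  [0] addr=0x67 blk=25 s=1: MISS | VC []
  [1] addr=0x64 blk=25 s=1: L1-HIT | VC []
  [2] addr=0x16 blk=5 s=1: MISS | VC [25]
  [3] addr=0x70 blk=28 s=0: MISS | VC [25]
  [4] addr=0x21 blk=8 s=0: MISS | VC [25, 28]
  [5] addr=0x17 blk=5 s=1: L1-HIT | VC [25, 28]
  [6] addr=0x72 blk=28 s=0: VC-HIT | VC [25, 8]
  [7] addr=0x16 blk=5 s=1: L1-HIT | VC [25, 8]
  [8] addr=0x16 blk=5 s=1: L1-HIT | VC [25, 8]
  [9] addr=0x15 blk=5 s=1: L1-HIT | VC [25, 8]
  [10] addr=0x24 blk=9 s=1: MISS | VC [25, 8, 5]
  [11] addr=0x14 blk=5 s=1: VC-HIT | VC [25, 8, 9]

MISSES = 5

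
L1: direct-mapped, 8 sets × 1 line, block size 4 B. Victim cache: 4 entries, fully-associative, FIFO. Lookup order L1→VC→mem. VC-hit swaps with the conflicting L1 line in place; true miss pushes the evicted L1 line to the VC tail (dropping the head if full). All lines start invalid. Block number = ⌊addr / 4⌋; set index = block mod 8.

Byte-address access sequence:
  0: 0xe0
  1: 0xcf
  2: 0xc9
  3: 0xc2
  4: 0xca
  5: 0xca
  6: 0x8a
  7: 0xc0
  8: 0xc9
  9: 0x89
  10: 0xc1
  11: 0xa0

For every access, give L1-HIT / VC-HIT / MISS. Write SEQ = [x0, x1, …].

SEQ = [MISS, MISS, MISS, MISS, L1-HIT, L1-HIT, MISS, L1-HIT, VC-HIT, VC-HIT, L1-HIT, MISS]

  [0] addr=0xe0 blk=56 s=0: MISS | VC []
  [1] addr=0xcf blk=51 s=3: MISS | VC []
  [2] addr=0xc9 blk=50 s=2: MISS | VC []
  [3] addr=0xc2 blk=48 s=0: MISS | VC [56]
  [4] addr=0xca blk=50 s=2: L1-HIT | VC [56]
  [5] addr=0xca blk=50 s=2: L1-HIT | VC [56]
  [6] addr=0x8a blk=34 s=2: MISS | VC [56, 50]
  [7] addr=0xc0 blk=48 s=0: L1-HIT | VC [56, 50]
  [8] addr=0xc9 blk=50 s=2: VC-HIT | VC [56, 34]
  [9] addr=0x89 blk=34 s=2: VC-HIT | VC [56, 50]
  [10] addr=0xc1 blk=48 s=0: L1-HIT | VC [56, 50]
  [11] addr=0xa0 blk=40 s=0: MISS | VC [56, 50, 48]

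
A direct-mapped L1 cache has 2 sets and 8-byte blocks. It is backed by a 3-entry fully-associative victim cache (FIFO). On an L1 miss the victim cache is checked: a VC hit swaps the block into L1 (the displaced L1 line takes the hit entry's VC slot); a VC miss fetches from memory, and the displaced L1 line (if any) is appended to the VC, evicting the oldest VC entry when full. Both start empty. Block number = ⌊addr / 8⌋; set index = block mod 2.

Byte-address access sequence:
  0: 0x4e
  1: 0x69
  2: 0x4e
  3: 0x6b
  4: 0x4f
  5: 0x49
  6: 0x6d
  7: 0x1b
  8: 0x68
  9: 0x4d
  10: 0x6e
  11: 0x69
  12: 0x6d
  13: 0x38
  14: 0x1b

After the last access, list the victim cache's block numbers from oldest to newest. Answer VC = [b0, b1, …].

VC = [9, 7, 13]

#0 0x4e→b9/s1 MISS; vc=[]
#1 0x69→b13/s1 MISS; vc=[9]
#2 0x4e→b9/s1 VC-HIT; vc=[13]
#3 0x6b→b13/s1 VC-HIT; vc=[9]
#4 0x4f→b9/s1 VC-HIT; vc=[13]
#5 0x49→b9/s1 L1-HIT; vc=[13]
#6 0x6d→b13/s1 VC-HIT; vc=[9]
#7 0x1b→b3/s1 MISS; vc=[9,13]
#8 0x68→b13/s1 VC-HIT; vc=[9,3]
#9 0x4d→b9/s1 VC-HIT; vc=[13,3]
#10 0x6e→b13/s1 VC-HIT; vc=[9,3]
#11 0x69→b13/s1 L1-HIT; vc=[9,3]
#12 0x6d→b13/s1 L1-HIT; vc=[9,3]
#13 0x38→b7/s1 MISS; vc=[9,3,13]
#14 0x1b→b3/s1 VC-HIT; vc=[9,7,13]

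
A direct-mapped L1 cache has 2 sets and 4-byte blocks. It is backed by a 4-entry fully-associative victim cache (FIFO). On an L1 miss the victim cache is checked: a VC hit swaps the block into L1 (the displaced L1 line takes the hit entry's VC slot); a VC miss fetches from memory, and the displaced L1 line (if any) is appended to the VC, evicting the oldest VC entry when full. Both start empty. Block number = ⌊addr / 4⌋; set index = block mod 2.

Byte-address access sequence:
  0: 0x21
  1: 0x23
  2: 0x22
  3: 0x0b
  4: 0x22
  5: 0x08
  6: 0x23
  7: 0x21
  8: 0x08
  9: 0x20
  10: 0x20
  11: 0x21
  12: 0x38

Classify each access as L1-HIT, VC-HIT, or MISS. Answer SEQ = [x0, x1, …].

SEQ = [MISS, L1-HIT, L1-HIT, MISS, VC-HIT, VC-HIT, VC-HIT, L1-HIT, VC-HIT, VC-HIT, L1-HIT, L1-HIT, MISS]

#0 0x21→b8/s0 MISS; vc=[]
#1 0x23→b8/s0 L1-HIT; vc=[]
#2 0x22→b8/s0 L1-HIT; vc=[]
#3 0xb→b2/s0 MISS; vc=[8]
#4 0x22→b8/s0 VC-HIT; vc=[2]
#5 0x8→b2/s0 VC-HIT; vc=[8]
#6 0x23→b8/s0 VC-HIT; vc=[2]
#7 0x21→b8/s0 L1-HIT; vc=[2]
#8 0x8→b2/s0 VC-HIT; vc=[8]
#9 0x20→b8/s0 VC-HIT; vc=[2]
#10 0x20→b8/s0 L1-HIT; vc=[2]
#11 0x21→b8/s0 L1-HIT; vc=[2]
#12 0x38→b14/s0 MISS; vc=[2,8]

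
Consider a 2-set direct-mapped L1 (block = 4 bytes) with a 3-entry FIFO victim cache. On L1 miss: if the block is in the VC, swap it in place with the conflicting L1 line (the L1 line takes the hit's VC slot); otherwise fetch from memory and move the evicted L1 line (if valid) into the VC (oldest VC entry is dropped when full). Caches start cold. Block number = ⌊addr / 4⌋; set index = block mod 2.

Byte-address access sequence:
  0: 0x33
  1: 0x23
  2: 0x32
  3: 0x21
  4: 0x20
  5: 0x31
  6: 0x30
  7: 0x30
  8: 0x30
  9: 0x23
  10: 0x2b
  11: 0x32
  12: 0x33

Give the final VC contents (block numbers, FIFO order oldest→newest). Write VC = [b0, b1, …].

  [0] addr=0x33 blk=12 s=0: MISS | VC []
  [1] addr=0x23 blk=8 s=0: MISS | VC [12]
  [2] addr=0x32 blk=12 s=0: VC-HIT | VC [8]
  [3] addr=0x21 blk=8 s=0: VC-HIT | VC [12]
  [4] addr=0x20 blk=8 s=0: L1-HIT | VC [12]
  [5] addr=0x31 blk=12 s=0: VC-HIT | VC [8]
  [6] addr=0x30 blk=12 s=0: L1-HIT | VC [8]
  [7] addr=0x30 blk=12 s=0: L1-HIT | VC [8]
  [8] addr=0x30 blk=12 s=0: L1-HIT | VC [8]
  [9] addr=0x23 blk=8 s=0: VC-HIT | VC [12]
  [10] addr=0x2b blk=10 s=0: MISS | VC [12, 8]
  [11] addr=0x32 blk=12 s=0: VC-HIT | VC [10, 8]
  [12] addr=0x33 blk=12 s=0: L1-HIT | VC [10, 8]

VC = [10, 8]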